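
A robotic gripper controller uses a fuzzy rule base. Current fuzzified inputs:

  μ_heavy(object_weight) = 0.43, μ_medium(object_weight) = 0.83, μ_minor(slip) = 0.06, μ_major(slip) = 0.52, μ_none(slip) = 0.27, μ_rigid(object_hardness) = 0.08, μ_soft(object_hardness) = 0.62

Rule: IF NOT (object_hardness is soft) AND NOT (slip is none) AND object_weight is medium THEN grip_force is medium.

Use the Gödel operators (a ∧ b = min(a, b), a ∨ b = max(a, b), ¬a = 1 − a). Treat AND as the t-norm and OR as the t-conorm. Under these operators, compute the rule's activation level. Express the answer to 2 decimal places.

0.38

firing strength: ¬soft=1−0.62=0.38, ¬none=1−0.27=0.73, medium=0.83; AND[min(a, b)] → w = 0.38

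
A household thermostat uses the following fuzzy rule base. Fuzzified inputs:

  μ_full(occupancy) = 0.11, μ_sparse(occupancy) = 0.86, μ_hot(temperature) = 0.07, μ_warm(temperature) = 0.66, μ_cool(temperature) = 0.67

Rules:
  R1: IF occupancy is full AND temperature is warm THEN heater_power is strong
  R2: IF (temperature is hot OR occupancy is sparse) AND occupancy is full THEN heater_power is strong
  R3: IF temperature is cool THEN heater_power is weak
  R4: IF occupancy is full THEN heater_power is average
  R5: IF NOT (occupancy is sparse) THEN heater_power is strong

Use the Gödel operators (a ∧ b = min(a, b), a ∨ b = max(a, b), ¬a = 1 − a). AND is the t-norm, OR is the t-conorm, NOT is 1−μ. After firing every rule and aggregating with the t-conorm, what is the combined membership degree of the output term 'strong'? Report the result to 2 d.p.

R1: full=0.11, warm=0.66; AND[min(a, b)] → w = 0.11
R2: (hot=0.07 OR sparse=0.86) = 0.86; AND[min(a, b)] with full=0.11 → w = 0.11
R3: cool=0.67 → w = 0.67
R4: full=0.11 → w = 0.11
R5: ¬sparse=1−0.86=0.14 → w = 0.14
Rules with consequent 'strong': {R1, R2, R5} → strengths 0.11, 0.11, 0.14
Aggregate via t-conorm [max(a, b)]: 0.14

0.14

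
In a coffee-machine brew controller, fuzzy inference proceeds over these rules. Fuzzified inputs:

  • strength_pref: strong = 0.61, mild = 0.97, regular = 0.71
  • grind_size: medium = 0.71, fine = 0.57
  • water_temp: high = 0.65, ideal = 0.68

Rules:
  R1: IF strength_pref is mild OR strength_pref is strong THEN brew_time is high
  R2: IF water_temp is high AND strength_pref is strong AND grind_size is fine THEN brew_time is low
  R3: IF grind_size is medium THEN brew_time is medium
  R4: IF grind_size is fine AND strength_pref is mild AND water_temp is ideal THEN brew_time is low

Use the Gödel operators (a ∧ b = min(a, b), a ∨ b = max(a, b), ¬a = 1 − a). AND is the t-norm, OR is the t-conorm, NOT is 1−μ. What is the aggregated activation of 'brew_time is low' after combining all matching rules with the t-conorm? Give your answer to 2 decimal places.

R1: mild=0.97, strong=0.61; OR[max(a, b)] → w = 0.97
R2: high=0.65, strong=0.61, fine=0.57; AND[min(a, b)] → w = 0.57
R3: medium=0.71 → w = 0.71
R4: fine=0.57, mild=0.97, ideal=0.68; AND[min(a, b)] → w = 0.57
Rules with consequent 'low': {R2, R4} → strengths 0.57, 0.57
Aggregate via t-conorm [max(a, b)]: 0.57

0.57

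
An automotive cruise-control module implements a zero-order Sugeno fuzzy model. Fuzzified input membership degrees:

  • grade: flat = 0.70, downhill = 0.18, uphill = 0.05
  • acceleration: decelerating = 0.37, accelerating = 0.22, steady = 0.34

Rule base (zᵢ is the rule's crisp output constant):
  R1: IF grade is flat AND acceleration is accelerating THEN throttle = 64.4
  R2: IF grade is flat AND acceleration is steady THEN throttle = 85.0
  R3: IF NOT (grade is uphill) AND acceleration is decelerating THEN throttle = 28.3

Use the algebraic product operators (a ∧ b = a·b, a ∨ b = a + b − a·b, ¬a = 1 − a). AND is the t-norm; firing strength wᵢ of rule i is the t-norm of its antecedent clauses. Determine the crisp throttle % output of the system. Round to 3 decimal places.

R1 (z=64.4): flat=0.70, accelerating=0.22; AND[a·b] → w = 0.1540
R2 (z=85.0): flat=0.70, steady=0.34; AND[a·b] → w = 0.2380
R3 (z=28.3): ¬uphill=1−0.05=0.95, decelerating=0.37; AND[a·b] → w = 0.3515
Weighted average = (0.1540·64.4 + 0.2380·85.0 + 0.3515·28.3) / (0.1540 + 0.2380 + 0.3515)
  = 40.0951 / 0.7435 = 53.927

53.927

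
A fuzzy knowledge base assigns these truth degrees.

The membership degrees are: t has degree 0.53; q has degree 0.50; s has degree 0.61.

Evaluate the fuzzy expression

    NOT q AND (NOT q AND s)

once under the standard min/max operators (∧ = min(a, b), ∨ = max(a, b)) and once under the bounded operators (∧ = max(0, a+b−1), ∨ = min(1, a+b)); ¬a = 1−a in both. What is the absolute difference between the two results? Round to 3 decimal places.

0.500

Under standard min/max:
  NOT q = 1 − 0.50 = 0.50
  NOT q = 1 − 0.50 = 0.50
  NOT q AND s = min(a, b) on (0.50, 0.61) = 0.50
  NOT q AND (NOT q AND s) = min(a, b) on (0.50, 0.50) = 0.50
  → value = 0.5000
Under bounded:
  NOT q = 1 − 0.50 = 0.50
  NOT q = 1 − 0.50 = 0.50
  NOT q AND s = max(0, a+b−1) on (0.50, 0.61) = 0.11
  NOT q AND (NOT q AND s) = max(0, a+b−1) on (0.50, 0.11) = 0.00
  → value = 0.0000
|0.5000 − 0.0000| = 0.500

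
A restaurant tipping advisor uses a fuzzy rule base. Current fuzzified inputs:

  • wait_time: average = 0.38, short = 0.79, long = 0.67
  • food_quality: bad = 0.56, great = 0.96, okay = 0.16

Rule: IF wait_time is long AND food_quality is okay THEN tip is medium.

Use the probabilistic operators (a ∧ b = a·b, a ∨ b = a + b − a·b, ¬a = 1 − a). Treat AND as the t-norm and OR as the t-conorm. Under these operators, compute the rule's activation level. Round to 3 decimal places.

firing strength: long=0.67, okay=0.16; AND[a·b] → w = 0.1072

0.107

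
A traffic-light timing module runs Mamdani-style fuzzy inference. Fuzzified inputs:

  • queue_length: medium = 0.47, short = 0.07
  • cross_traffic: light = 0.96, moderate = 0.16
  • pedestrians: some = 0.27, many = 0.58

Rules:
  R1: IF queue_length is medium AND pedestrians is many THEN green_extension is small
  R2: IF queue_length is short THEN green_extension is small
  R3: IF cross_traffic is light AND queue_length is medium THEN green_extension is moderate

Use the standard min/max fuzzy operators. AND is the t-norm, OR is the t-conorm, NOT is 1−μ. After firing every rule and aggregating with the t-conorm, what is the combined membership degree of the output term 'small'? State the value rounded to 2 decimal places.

R1: medium=0.47, many=0.58; AND[min(a, b)] → w = 0.47
R2: short=0.07 → w = 0.07
R3: light=0.96, medium=0.47; AND[min(a, b)] → w = 0.47
Rules with consequent 'small': {R1, R2} → strengths 0.47, 0.07
Aggregate via t-conorm [max(a, b)]: 0.47

0.47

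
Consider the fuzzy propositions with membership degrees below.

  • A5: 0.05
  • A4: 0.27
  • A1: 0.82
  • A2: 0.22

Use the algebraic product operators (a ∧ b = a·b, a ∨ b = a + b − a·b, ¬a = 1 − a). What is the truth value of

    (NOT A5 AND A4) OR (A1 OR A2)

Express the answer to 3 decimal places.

NOT A5 = 1 − 0.0500 = 0.9500
NOT A5 AND A4 = a·b on (0.9500, 0.2700) = 0.2565
A1 OR A2 = a + b − a·b on (0.8200, 0.2200) = 0.8596
(NOT A5 AND A4) OR (A1 OR A2) = a + b − a·b on (0.2565, 0.8596) = 0.8956

0.896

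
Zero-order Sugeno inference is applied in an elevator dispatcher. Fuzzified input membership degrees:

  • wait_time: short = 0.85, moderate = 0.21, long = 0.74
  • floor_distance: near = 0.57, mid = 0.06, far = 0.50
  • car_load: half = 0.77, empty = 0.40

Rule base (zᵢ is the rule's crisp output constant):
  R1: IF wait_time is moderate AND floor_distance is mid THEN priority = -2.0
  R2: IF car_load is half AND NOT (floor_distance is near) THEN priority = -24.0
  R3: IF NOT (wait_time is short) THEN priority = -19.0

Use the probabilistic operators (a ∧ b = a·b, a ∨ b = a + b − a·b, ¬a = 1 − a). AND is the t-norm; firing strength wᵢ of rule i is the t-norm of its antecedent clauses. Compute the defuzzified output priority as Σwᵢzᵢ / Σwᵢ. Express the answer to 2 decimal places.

-21.92

R1 (z=-2.0): moderate=0.21, mid=0.06; AND[a·b] → w = 0.0126
R2 (z=-24.0): half=0.77, ¬near=1−0.57=0.43; AND[a·b] → w = 0.3311
R3 (z=-19.0): ¬short=1−0.85=0.15 → w = 0.1500
Weighted average = (0.0126·-2.0 + 0.3311·-24.0 + 0.1500·-19.0) / (0.0126 + 0.3311 + 0.1500)
  = -10.8216 / 0.4937 = -21.92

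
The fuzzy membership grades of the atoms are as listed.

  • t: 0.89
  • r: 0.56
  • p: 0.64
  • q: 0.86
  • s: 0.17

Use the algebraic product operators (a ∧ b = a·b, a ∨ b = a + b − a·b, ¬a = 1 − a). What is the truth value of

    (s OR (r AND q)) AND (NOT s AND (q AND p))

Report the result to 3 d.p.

r AND q = a·b on (0.5600, 0.8600) = 0.4816
s OR (r AND q) = a + b − a·b on (0.1700, 0.4816) = 0.5697
NOT s = 1 − 0.1700 = 0.8300
q AND p = a·b on (0.8600, 0.6400) = 0.5504
NOT s AND (q AND p) = a·b on (0.8300, 0.5504) = 0.4568
(s OR (r AND q)) AND (NOT s AND (q AND p)) = a·b on (0.5697, 0.4568) = 0.2603

0.260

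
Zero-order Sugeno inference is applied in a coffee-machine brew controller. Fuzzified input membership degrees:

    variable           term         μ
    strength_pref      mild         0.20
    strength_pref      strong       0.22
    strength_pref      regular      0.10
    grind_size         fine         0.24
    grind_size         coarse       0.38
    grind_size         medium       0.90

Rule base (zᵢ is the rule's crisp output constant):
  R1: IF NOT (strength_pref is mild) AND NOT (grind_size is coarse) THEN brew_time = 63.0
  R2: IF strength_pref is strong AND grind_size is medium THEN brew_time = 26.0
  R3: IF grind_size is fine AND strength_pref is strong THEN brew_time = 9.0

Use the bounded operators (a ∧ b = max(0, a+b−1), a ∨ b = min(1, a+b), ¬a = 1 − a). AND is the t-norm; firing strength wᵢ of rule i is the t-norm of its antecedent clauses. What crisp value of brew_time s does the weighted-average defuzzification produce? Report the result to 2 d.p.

54.78

R1 (z=63.0): ¬mild=1−0.20=0.80, ¬coarse=1−0.38=0.62; AND[max(0, a+b−1)] → w = 0.42
R2 (z=26.0): strong=0.22, medium=0.90; AND[max(0, a+b−1)] → w = 0.12
R3 (z=9.0): fine=0.24, strong=0.22; AND[max(0, a+b−1)] → w = 0.00
Weighted average = (0.42·63.0 + 0.12·26.0 + 0.00·9.0) / (0.42 + 0.12 + 0.00)
  = 29.5800 / 0.5400 = 54.78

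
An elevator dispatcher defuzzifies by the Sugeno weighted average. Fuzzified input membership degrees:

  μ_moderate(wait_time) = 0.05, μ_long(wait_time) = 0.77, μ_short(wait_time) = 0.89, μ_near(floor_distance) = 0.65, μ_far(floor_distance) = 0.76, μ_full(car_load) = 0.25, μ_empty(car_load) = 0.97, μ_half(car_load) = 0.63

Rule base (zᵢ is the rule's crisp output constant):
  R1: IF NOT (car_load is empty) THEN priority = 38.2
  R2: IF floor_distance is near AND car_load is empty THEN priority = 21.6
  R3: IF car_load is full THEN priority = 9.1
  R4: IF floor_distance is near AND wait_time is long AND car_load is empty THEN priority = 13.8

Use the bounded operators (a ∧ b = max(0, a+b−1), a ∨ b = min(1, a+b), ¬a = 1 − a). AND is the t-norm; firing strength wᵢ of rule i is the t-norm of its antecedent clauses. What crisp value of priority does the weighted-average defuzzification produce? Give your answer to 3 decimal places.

R1 (z=38.2): ¬empty=1−0.97=0.03 → w = 0.03
R2 (z=21.6): near=0.65, empty=0.97; AND[max(0, a+b−1)] → w = 0.62
R3 (z=9.1): full=0.25 → w = 0.25
R4 (z=13.8): near=0.65, long=0.77, empty=0.97; AND[max(0, a+b−1)] → w = 0.39
Weighted average = (0.03·38.2 + 0.62·21.6 + 0.25·9.1 + 0.39·13.8) / (0.03 + 0.62 + 0.25 + 0.39)
  = 22.1950 / 1.2900 = 17.205

17.205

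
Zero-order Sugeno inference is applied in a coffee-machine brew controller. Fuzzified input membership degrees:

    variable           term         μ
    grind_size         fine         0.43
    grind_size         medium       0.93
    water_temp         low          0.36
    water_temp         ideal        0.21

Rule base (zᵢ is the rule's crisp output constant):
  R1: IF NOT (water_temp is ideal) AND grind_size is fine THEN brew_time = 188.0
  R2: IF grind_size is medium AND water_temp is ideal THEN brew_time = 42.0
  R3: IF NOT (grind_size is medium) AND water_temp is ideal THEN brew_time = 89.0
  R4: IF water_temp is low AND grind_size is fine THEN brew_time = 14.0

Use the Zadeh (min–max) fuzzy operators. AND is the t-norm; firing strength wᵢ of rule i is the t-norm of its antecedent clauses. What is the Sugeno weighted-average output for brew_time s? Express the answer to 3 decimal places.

R1 (z=188.0): ¬ideal=1−0.21=0.79, fine=0.43; AND[min(a, b)] → w = 0.43
R2 (z=42.0): medium=0.93, ideal=0.21; AND[min(a, b)] → w = 0.21
R3 (z=89.0): ¬medium=1−0.93=0.07, ideal=0.21; AND[min(a, b)] → w = 0.07
R4 (z=14.0): low=0.36, fine=0.43; AND[min(a, b)] → w = 0.36
Weighted average = (0.43·188.0 + 0.21·42.0 + 0.07·89.0 + 0.36·14.0) / (0.43 + 0.21 + 0.07 + 0.36)
  = 100.9300 / 1.0700 = 94.327

94.327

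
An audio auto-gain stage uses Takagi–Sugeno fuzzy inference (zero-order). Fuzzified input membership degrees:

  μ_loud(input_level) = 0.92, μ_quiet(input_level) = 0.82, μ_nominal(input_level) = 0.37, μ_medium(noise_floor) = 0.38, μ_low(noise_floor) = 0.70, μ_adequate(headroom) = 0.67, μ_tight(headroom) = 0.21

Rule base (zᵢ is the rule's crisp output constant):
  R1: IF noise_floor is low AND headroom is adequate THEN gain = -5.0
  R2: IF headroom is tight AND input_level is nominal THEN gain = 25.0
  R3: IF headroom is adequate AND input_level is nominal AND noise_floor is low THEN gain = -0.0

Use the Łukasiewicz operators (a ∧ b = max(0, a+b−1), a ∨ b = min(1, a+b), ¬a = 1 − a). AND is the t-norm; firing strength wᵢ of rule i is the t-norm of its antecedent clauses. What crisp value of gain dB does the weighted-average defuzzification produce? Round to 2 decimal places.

-5.00

R1 (z=-5.0): low=0.70, adequate=0.67; AND[max(0, a+b−1)] → w = 0.37
R2 (z=25.0): tight=0.21, nominal=0.37; AND[max(0, a+b−1)] → w = 0.00
R3 (z=-0.0): adequate=0.67, nominal=0.37, low=0.70; AND[max(0, a+b−1)] → w = 0.00
Weighted average = (0.37·-5.0 + 0.00·25.0 + 0.00·-0.0) / (0.37 + 0.00 + 0.00)
  = -1.8500 / 0.3700 = -5.00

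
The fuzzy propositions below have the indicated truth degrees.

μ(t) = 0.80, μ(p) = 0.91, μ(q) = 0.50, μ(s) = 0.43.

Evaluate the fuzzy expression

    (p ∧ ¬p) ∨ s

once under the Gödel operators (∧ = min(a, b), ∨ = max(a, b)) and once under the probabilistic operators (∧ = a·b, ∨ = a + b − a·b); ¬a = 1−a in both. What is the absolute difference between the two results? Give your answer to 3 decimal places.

Under Gödel:
  ¬p = 1 − 0.91 = 0.09
  p ∧ ¬p = min(a, b) on (0.91, 0.09) = 0.09
  (p ∧ ¬p) ∨ s = max(a, b) on (0.09, 0.43) = 0.43
  → value = 0.4300
Under probabilistic:
  ¬p = 1 − 0.9100 = 0.0900
  p ∧ ¬p = a·b on (0.9100, 0.0900) = 0.0819
  (p ∧ ¬p) ∨ s = a + b − a·b on (0.0819, 0.4300) = 0.4767
  → value = 0.4767
|0.4300 − 0.4767| = 0.047

0.047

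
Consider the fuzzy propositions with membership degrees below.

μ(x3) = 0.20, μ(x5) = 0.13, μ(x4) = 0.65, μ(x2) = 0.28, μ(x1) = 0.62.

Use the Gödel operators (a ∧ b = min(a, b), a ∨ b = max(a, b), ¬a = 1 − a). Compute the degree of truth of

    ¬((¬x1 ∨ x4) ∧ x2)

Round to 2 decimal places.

0.72

¬x1 = 1 − 0.62 = 0.38
¬x1 ∨ x4 = max(a, b) on (0.38, 0.65) = 0.65
(¬x1 ∨ x4) ∧ x2 = min(a, b) on (0.65, 0.28) = 0.28
¬((¬x1 ∨ x4) ∧ x2) = 1 − 0.28 = 0.72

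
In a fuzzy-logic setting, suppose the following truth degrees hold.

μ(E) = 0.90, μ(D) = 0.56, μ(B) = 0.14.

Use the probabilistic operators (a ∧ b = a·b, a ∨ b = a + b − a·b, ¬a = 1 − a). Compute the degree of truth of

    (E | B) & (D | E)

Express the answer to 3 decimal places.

E | B = a + b − a·b on (0.9000, 0.1400) = 0.9140
D | E = a + b − a·b on (0.5600, 0.9000) = 0.9560
(E | B) & (D | E) = a·b on (0.9140, 0.9560) = 0.8738

0.874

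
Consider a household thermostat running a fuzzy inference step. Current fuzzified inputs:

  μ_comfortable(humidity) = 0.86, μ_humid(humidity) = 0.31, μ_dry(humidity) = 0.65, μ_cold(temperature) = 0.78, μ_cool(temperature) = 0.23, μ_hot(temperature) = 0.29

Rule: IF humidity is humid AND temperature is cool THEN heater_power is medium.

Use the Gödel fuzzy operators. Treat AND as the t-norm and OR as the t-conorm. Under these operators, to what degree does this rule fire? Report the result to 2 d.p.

firing strength: humid=0.31, cool=0.23; AND[min(a, b)] → w = 0.23

0.23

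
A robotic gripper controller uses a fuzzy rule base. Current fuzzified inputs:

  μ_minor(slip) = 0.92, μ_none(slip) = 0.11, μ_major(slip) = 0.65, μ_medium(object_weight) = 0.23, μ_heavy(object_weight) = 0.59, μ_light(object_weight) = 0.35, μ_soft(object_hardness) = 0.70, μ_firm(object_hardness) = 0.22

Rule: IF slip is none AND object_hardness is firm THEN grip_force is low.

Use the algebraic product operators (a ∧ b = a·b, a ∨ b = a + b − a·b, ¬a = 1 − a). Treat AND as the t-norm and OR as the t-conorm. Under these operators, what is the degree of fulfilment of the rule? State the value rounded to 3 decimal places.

firing strength: none=0.11, firm=0.22; AND[a·b] → w = 0.0242

0.024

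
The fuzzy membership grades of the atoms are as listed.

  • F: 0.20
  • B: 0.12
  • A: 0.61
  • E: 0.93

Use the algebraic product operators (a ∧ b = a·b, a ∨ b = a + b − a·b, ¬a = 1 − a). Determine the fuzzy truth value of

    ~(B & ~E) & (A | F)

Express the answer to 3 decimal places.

~E = 1 − 0.9300 = 0.0700
B & ~E = a·b on (0.1200, 0.0700) = 0.0084
~(B & ~E) = 1 − 0.0084 = 0.9916
A | F = a + b − a·b on (0.6100, 0.2000) = 0.6880
~(B & ~E) & (A | F) = a·b on (0.9916, 0.6880) = 0.6822

0.682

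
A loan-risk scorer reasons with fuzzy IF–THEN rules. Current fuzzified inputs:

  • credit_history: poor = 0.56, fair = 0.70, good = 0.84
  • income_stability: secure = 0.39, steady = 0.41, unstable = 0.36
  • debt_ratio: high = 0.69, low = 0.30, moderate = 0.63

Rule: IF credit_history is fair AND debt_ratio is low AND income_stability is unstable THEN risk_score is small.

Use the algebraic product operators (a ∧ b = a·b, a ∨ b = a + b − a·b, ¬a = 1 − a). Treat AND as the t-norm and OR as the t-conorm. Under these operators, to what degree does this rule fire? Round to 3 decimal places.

firing strength: fair=0.70, low=0.30, unstable=0.36; AND[a·b] → w = 0.0756

0.076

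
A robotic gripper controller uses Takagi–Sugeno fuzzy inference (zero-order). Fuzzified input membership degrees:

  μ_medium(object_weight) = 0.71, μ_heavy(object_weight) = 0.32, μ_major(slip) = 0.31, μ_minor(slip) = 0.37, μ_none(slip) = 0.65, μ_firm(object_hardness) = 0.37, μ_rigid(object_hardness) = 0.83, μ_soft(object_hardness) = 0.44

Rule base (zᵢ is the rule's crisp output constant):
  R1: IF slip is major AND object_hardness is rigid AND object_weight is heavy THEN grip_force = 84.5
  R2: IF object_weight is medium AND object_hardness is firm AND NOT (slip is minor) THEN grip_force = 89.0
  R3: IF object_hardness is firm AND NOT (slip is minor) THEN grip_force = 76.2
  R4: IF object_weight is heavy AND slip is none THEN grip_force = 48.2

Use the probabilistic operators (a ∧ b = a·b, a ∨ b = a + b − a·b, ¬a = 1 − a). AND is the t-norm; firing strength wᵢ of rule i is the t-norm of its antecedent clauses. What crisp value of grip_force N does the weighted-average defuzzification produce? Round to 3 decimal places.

R1 (z=84.5): major=0.31, rigid=0.83, heavy=0.32; AND[a·b] → w = 0.0823
R2 (z=89.0): medium=0.71, firm=0.37, ¬minor=1−0.37=0.63; AND[a·b] → w = 0.1655
R3 (z=76.2): firm=0.37, ¬minor=1−0.37=0.63; AND[a·b] → w = 0.2331
R4 (z=48.2): heavy=0.32, none=0.65; AND[a·b] → w = 0.2080
Weighted average = (0.0823·84.5 + 0.1655·89.0 + 0.2331·76.2 + 0.2080·48.2) / (0.0823 + 0.1655 + 0.2331 + 0.2080)
  = 49.4748 / 0.6889 = 71.813

71.813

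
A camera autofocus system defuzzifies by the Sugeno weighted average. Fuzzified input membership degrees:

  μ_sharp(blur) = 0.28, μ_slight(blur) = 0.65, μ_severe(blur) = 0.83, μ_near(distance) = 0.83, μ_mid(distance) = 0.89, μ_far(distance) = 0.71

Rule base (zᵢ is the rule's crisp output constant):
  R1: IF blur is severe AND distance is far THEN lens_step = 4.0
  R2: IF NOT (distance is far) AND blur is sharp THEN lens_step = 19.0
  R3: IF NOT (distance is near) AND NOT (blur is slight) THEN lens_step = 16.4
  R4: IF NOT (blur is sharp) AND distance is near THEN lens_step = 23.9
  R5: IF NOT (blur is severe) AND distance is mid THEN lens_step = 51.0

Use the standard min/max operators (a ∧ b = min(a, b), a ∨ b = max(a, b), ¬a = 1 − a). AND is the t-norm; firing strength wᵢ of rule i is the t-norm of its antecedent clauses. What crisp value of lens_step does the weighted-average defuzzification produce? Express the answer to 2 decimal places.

17.96

R1 (z=4.0): severe=0.83, far=0.71; AND[min(a, b)] → w = 0.71
R2 (z=19.0): ¬far=1−0.71=0.29, sharp=0.28; AND[min(a, b)] → w = 0.28
R3 (z=16.4): ¬near=1−0.83=0.17, ¬slight=1−0.65=0.35; AND[min(a, b)] → w = 0.17
R4 (z=23.9): ¬sharp=1−0.28=0.72, near=0.83; AND[min(a, b)] → w = 0.72
R5 (z=51.0): ¬severe=1−0.83=0.17, mid=0.89; AND[min(a, b)] → w = 0.17
Weighted average = (0.71·4.0 + 0.28·19.0 + 0.17·16.4 + 0.72·23.9 + 0.17·51.0) / (0.71 + 0.28 + 0.17 + 0.72 + 0.17)
  = 36.8260 / 2.0500 = 17.96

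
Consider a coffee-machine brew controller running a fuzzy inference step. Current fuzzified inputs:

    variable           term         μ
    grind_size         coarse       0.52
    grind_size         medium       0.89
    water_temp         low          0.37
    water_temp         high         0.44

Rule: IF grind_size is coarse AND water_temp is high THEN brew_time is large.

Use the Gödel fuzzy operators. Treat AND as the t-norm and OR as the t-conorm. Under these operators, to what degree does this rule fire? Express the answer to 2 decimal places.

0.44

firing strength: coarse=0.52, high=0.44; AND[min(a, b)] → w = 0.44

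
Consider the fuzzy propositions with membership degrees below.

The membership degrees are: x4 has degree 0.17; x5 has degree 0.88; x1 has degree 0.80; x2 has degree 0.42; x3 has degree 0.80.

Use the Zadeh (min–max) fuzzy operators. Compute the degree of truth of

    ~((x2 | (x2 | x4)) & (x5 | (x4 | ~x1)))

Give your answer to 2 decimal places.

0.58

x2 | x4 = max(a, b) on (0.42, 0.17) = 0.42
x2 | (x2 | x4) = max(a, b) on (0.42, 0.42) = 0.42
~x1 = 1 − 0.80 = 0.20
x4 | ~x1 = max(a, b) on (0.17, 0.20) = 0.20
x5 | (x4 | ~x1) = max(a, b) on (0.88, 0.20) = 0.88
(x2 | (x2 | x4)) & (x5 | (x4 | ~x1)) = min(a, b) on (0.42, 0.88) = 0.42
~((x2 | (x2 | x4)) & (x5 | (x4 | ~x1))) = 1 − 0.42 = 0.58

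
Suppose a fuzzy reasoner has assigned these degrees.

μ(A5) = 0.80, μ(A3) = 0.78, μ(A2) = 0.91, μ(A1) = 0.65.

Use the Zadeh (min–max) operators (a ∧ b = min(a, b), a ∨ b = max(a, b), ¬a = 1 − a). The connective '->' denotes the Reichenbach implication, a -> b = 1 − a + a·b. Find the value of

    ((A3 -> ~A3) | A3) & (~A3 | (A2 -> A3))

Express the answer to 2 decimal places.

0.78

~A3 = 1 − 0.78 = 0.22
A3 -> ~A3  [Reichenbach: 1 − a + a·b] with a=0.78, b=0.22 → 0.39
(A3 -> ~A3) | A3 = max(a, b) on (0.39, 0.78) = 0.78
~A3 = 1 − 0.78 = 0.22
A2 -> A3  [Reichenbach: 1 − a + a·b] with a=0.91, b=0.78 → 0.80
~A3 | (A2 -> A3) = max(a, b) on (0.22, 0.80) = 0.80
((A3 -> ~A3) | A3) & (~A3 | (A2 -> A3)) = min(a, b) on (0.78, 0.80) = 0.78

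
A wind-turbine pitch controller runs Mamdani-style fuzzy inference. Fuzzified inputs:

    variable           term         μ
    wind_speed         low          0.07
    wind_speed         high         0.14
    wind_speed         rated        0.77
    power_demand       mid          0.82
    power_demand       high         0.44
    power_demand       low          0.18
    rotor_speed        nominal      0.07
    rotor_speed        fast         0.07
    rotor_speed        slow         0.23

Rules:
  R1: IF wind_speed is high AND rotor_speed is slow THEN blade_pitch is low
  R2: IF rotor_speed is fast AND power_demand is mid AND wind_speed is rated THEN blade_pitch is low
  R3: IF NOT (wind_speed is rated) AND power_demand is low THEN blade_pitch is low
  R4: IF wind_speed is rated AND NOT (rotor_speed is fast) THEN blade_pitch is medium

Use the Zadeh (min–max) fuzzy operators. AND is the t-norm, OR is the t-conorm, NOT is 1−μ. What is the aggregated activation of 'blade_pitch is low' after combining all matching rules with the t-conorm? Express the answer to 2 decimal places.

R1: high=0.14, slow=0.23; AND[min(a, b)] → w = 0.14
R2: fast=0.07, mid=0.82, rated=0.77; AND[min(a, b)] → w = 0.07
R3: ¬rated=1−0.77=0.23, low=0.18; AND[min(a, b)] → w = 0.18
R4: rated=0.77, ¬fast=1−0.07=0.93; AND[min(a, b)] → w = 0.77
Rules with consequent 'low': {R1, R2, R3} → strengths 0.14, 0.07, 0.18
Aggregate via t-conorm [max(a, b)]: 0.18

0.18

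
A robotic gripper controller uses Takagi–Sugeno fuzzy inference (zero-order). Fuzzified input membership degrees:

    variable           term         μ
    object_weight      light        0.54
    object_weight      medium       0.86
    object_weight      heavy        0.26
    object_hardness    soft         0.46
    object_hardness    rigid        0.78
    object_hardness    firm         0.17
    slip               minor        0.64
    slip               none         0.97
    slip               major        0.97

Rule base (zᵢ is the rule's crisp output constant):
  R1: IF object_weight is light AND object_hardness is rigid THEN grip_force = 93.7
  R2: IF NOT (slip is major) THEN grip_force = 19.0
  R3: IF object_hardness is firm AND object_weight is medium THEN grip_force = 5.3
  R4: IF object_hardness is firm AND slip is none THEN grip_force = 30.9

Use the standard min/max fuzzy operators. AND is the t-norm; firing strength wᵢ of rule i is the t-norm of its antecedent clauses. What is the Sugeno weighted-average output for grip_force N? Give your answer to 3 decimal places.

62.991

R1 (z=93.7): light=0.54, rigid=0.78; AND[min(a, b)] → w = 0.54
R2 (z=19.0): ¬major=1−0.97=0.03 → w = 0.03
R3 (z=5.3): firm=0.17, medium=0.86; AND[min(a, b)] → w = 0.17
R4 (z=30.9): firm=0.17, none=0.97; AND[min(a, b)] → w = 0.17
Weighted average = (0.54·93.7 + 0.03·19.0 + 0.17·5.3 + 0.17·30.9) / (0.54 + 0.03 + 0.17 + 0.17)
  = 57.3220 / 0.9100 = 62.991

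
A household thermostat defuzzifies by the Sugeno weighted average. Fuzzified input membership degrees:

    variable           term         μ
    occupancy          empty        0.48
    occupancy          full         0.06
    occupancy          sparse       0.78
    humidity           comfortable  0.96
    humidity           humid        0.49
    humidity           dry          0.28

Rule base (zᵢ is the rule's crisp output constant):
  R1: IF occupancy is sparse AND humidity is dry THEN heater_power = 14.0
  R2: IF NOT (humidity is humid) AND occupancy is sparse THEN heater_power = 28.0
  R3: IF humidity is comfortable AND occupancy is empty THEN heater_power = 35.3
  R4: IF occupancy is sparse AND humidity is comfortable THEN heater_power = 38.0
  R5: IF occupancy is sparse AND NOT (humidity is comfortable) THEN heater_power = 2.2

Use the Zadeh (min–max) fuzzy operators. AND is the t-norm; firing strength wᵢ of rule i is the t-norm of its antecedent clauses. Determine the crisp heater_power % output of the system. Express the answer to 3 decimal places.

R1 (z=14.0): sparse=0.78, dry=0.28; AND[min(a, b)] → w = 0.28
R2 (z=28.0): ¬humid=1−0.49=0.51, sparse=0.78; AND[min(a, b)] → w = 0.51
R3 (z=35.3): comfortable=0.96, empty=0.48; AND[min(a, b)] → w = 0.48
R4 (z=38.0): sparse=0.78, comfortable=0.96; AND[min(a, b)] → w = 0.78
R5 (z=2.2): sparse=0.78, ¬comfortable=1−0.96=0.04; AND[min(a, b)] → w = 0.04
Weighted average = (0.28·14.0 + 0.51·28.0 + 0.48·35.3 + 0.78·38.0 + 0.04·2.2) / (0.28 + 0.51 + 0.48 + 0.78 + 0.04)
  = 64.8720 / 2.0900 = 31.039

31.039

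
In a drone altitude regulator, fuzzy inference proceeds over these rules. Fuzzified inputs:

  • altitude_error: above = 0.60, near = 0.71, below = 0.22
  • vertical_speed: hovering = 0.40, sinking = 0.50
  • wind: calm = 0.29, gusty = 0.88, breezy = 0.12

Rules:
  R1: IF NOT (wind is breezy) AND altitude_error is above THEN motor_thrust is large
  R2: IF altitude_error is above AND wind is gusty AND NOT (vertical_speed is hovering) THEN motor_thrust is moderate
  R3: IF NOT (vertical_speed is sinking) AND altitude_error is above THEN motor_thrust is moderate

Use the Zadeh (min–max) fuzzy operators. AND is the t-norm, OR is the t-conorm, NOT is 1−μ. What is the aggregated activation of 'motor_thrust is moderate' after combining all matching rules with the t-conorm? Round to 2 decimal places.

0.60

R1: ¬breezy=1−0.12=0.88, above=0.60; AND[min(a, b)] → w = 0.60
R2: above=0.60, gusty=0.88, ¬hovering=1−0.40=0.60; AND[min(a, b)] → w = 0.60
R3: ¬sinking=1−0.50=0.50, above=0.60; AND[min(a, b)] → w = 0.50
Rules with consequent 'moderate': {R2, R3} → strengths 0.60, 0.50
Aggregate via t-conorm [max(a, b)]: 0.60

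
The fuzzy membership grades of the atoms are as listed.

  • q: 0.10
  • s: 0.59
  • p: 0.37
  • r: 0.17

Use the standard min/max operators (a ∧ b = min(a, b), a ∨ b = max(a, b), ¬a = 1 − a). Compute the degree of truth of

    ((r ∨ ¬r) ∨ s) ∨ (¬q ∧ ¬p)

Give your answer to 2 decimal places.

¬r = 1 − 0.17 = 0.83
r ∨ ¬r = max(a, b) on (0.17, 0.83) = 0.83
(r ∨ ¬r) ∨ s = max(a, b) on (0.83, 0.59) = 0.83
¬q = 1 − 0.10 = 0.90
¬p = 1 − 0.37 = 0.63
¬q ∧ ¬p = min(a, b) on (0.90, 0.63) = 0.63
((r ∨ ¬r) ∨ s) ∨ (¬q ∧ ¬p) = max(a, b) on (0.83, 0.63) = 0.83

0.83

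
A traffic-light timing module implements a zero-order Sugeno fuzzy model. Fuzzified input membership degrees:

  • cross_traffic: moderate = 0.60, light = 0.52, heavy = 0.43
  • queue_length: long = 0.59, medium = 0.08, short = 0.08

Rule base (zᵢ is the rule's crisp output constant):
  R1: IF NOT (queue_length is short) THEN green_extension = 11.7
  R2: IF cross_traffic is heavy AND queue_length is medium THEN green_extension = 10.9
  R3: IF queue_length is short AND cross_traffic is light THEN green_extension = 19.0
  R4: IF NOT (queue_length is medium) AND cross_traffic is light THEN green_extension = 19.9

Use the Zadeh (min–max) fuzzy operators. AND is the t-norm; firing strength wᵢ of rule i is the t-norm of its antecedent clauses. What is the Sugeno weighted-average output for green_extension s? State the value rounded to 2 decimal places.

14.69

R1 (z=11.7): ¬short=1−0.08=0.92 → w = 0.92
R2 (z=10.9): heavy=0.43, medium=0.08; AND[min(a, b)] → w = 0.08
R3 (z=19.0): short=0.08, light=0.52; AND[min(a, b)] → w = 0.08
R4 (z=19.9): ¬medium=1−0.08=0.92, light=0.52; AND[min(a, b)] → w = 0.52
Weighted average = (0.92·11.7 + 0.08·10.9 + 0.08·19.0 + 0.52·19.9) / (0.92 + 0.08 + 0.08 + 0.52)
  = 23.5040 / 1.6000 = 14.69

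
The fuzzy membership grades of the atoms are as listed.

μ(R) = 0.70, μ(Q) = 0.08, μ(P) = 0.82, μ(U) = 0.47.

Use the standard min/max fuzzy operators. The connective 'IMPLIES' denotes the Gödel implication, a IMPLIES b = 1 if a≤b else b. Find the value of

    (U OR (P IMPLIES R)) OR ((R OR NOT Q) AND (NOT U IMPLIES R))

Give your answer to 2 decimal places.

P IMPLIES R  [Gödel: 1 if a≤b else b] with a=0.82, b=0.70 → 0.70
U OR (P IMPLIES R) = max(a, b) on (0.47, 0.70) = 0.70
NOT Q = 1 − 0.08 = 0.92
R OR NOT Q = max(a, b) on (0.70, 0.92) = 0.92
NOT U = 1 − 0.47 = 0.53
NOT U IMPLIES R  [Gödel: 1 if a≤b else b] with a=0.53, b=0.70 → 1.00
(R OR NOT Q) AND (NOT U IMPLIES R) = min(a, b) on (0.92, 1.00) = 0.92
(U OR (P IMPLIES R)) OR ((R OR NOT Q) AND (NOT U IMPLIES R)) = max(a, b) on (0.70, 0.92) = 0.92

0.92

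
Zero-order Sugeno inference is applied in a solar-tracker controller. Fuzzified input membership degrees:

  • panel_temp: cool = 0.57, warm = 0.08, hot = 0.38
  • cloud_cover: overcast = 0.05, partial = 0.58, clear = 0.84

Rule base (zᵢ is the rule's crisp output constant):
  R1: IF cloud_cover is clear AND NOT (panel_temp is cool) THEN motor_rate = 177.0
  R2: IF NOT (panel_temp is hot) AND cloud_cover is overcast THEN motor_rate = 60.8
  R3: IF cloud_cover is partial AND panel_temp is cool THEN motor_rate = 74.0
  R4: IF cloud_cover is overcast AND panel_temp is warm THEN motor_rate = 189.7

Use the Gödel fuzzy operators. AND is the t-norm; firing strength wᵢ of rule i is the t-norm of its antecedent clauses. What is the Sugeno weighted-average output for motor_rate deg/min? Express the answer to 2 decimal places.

118.92

R1 (z=177.0): clear=0.84, ¬cool=1−0.57=0.43; AND[min(a, b)] → w = 0.43
R2 (z=60.8): ¬hot=1−0.38=0.62, overcast=0.05; AND[min(a, b)] → w = 0.05
R3 (z=74.0): partial=0.58, cool=0.57; AND[min(a, b)] → w = 0.57
R4 (z=189.7): overcast=0.05, warm=0.08; AND[min(a, b)] → w = 0.05
Weighted average = (0.43·177.0 + 0.05·60.8 + 0.57·74.0 + 0.05·189.7) / (0.43 + 0.05 + 0.57 + 0.05)
  = 130.8150 / 1.1000 = 118.92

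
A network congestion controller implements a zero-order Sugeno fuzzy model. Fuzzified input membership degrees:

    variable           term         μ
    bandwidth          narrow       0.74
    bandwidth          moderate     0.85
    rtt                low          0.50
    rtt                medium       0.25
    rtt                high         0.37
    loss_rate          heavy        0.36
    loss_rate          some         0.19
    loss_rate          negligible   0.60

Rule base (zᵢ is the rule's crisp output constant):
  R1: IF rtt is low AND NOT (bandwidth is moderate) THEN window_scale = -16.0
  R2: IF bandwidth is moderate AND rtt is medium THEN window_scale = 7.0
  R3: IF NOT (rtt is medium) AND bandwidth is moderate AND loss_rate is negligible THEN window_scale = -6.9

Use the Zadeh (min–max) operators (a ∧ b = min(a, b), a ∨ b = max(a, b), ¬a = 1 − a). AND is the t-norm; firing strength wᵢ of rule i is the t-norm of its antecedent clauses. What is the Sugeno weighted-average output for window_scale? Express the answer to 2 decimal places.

-4.79

R1 (z=-16.0): low=0.50, ¬moderate=1−0.85=0.15; AND[min(a, b)] → w = 0.15
R2 (z=7.0): moderate=0.85, medium=0.25; AND[min(a, b)] → w = 0.25
R3 (z=-6.9): ¬medium=1−0.25=0.75, moderate=0.85, negligible=0.60; AND[min(a, b)] → w = 0.60
Weighted average = (0.15·-16.0 + 0.25·7.0 + 0.60·-6.9) / (0.15 + 0.25 + 0.60)
  = -4.7900 / 1.0000 = -4.79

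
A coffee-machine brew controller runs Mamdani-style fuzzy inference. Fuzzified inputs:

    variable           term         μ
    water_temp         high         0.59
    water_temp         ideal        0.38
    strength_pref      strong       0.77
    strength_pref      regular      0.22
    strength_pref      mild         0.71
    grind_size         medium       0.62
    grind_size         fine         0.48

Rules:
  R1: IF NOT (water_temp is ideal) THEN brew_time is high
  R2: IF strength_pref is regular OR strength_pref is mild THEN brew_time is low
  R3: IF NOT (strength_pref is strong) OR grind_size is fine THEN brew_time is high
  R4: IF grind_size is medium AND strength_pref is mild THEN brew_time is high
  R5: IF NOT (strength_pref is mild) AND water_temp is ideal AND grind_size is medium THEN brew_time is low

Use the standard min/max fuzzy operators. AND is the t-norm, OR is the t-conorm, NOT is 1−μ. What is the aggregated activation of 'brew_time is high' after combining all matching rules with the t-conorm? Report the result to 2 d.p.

0.62

R1: ¬ideal=1−0.38=0.62 → w = 0.62
R2: regular=0.22, mild=0.71; OR[max(a, b)] → w = 0.71
R3: ¬strong=1−0.77=0.23, fine=0.48; OR[max(a, b)] → w = 0.48
R4: medium=0.62, mild=0.71; AND[min(a, b)] → w = 0.62
R5: ¬mild=1−0.71=0.29, ideal=0.38, medium=0.62; AND[min(a, b)] → w = 0.29
Rules with consequent 'high': {R1, R3, R4} → strengths 0.62, 0.48, 0.62
Aggregate via t-conorm [max(a, b)]: 0.62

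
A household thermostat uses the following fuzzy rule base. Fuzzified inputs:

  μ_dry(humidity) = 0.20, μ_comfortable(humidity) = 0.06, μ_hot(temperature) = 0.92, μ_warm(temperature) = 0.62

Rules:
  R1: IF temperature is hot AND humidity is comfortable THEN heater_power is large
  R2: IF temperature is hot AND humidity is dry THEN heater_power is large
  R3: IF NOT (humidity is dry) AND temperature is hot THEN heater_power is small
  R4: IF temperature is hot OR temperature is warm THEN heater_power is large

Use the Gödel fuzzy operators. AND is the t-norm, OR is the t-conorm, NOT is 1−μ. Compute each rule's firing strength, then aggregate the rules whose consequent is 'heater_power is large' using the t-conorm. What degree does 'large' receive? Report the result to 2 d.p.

R1: hot=0.92, comfortable=0.06; AND[min(a, b)] → w = 0.06
R2: hot=0.92, dry=0.20; AND[min(a, b)] → w = 0.20
R3: ¬dry=1−0.20=0.80, hot=0.92; AND[min(a, b)] → w = 0.80
R4: hot=0.92, warm=0.62; OR[max(a, b)] → w = 0.92
Rules with consequent 'large': {R1, R2, R4} → strengths 0.06, 0.20, 0.92
Aggregate via t-conorm [max(a, b)]: 0.92

0.92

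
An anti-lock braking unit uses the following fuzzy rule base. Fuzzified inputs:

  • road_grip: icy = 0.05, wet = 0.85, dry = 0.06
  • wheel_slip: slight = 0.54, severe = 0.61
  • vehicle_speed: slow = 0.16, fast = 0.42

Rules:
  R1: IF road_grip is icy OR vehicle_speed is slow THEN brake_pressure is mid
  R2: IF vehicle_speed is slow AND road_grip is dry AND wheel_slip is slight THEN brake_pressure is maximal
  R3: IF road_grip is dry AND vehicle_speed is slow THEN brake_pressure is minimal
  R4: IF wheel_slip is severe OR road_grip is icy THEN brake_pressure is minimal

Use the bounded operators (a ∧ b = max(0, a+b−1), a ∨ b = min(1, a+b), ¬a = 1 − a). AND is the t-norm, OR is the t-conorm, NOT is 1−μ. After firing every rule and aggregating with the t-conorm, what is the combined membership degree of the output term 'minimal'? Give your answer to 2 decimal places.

R1: icy=0.05, slow=0.16; OR[min(1, a+b)] → w = 0.21
R2: slow=0.16, dry=0.06, slight=0.54; AND[max(0, a+b−1)] → w = 0.00
R3: dry=0.06, slow=0.16; AND[max(0, a+b−1)] → w = 0.00
R4: severe=0.61, icy=0.05; OR[min(1, a+b)] → w = 0.66
Rules with consequent 'minimal': {R3, R4} → strengths 0.00, 0.66
Aggregate via t-conorm [min(1, a+b)]: 0.66

0.66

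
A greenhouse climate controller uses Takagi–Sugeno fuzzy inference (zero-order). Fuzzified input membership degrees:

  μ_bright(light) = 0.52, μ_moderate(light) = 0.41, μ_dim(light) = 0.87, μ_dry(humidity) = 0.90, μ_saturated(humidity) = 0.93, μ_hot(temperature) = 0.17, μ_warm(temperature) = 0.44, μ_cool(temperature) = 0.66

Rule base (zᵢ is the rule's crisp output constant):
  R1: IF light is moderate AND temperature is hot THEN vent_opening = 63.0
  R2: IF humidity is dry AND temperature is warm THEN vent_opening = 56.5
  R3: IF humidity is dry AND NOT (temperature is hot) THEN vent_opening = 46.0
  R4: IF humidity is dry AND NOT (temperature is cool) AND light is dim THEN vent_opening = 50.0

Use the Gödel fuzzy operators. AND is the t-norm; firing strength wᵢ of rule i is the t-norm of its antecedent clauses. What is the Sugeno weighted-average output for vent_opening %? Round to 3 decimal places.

50.983

R1 (z=63.0): moderate=0.41, hot=0.17; AND[min(a, b)] → w = 0.17
R2 (z=56.5): dry=0.90, warm=0.44; AND[min(a, b)] → w = 0.44
R3 (z=46.0): dry=0.90, ¬hot=1−0.17=0.83; AND[min(a, b)] → w = 0.83
R4 (z=50.0): dry=0.90, ¬cool=1−0.66=0.34, dim=0.87; AND[min(a, b)] → w = 0.34
Weighted average = (0.17·63.0 + 0.44·56.5 + 0.83·46.0 + 0.34·50.0) / (0.17 + 0.44 + 0.83 + 0.34)
  = 90.7500 / 1.7800 = 50.983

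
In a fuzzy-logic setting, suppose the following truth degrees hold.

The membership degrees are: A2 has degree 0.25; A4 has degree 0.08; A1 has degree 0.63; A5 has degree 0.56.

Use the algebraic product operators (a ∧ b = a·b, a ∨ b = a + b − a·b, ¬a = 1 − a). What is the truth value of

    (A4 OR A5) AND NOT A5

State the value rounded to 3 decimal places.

A4 OR A5 = a + b − a·b on (0.0800, 0.5600) = 0.5952
NOT A5 = 1 − 0.5600 = 0.4400
(A4 OR A5) AND NOT A5 = a·b on (0.5952, 0.4400) = 0.2619

0.262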